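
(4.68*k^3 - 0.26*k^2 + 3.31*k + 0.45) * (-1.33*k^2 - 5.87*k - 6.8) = -6.2244*k^5 - 27.1258*k^4 - 34.7001*k^3 - 18.2602*k^2 - 25.1495*k - 3.06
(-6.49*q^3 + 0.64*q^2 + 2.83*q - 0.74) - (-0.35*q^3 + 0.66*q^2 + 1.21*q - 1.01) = -6.14*q^3 - 0.02*q^2 + 1.62*q + 0.27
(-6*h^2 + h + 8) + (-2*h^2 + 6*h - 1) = -8*h^2 + 7*h + 7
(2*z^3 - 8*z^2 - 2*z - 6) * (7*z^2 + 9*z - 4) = 14*z^5 - 38*z^4 - 94*z^3 - 28*z^2 - 46*z + 24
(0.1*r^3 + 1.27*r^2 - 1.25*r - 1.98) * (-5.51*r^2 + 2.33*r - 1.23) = -0.551*r^5 - 6.7647*r^4 + 9.7236*r^3 + 6.4352*r^2 - 3.0759*r + 2.4354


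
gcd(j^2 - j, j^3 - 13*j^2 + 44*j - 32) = j - 1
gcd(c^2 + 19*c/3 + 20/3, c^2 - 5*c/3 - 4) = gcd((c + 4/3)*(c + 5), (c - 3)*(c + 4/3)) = c + 4/3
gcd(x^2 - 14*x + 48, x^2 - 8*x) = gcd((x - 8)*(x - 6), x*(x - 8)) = x - 8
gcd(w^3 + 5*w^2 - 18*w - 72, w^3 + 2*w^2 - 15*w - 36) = w^2 - w - 12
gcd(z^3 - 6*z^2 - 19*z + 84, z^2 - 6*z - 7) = z - 7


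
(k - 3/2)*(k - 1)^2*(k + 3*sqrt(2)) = k^4 - 7*k^3/2 + 3*sqrt(2)*k^3 - 21*sqrt(2)*k^2/2 + 4*k^2 - 3*k/2 + 12*sqrt(2)*k - 9*sqrt(2)/2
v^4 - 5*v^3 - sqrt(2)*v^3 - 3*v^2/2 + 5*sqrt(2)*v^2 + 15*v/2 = v*(v - 5)*(v - 3*sqrt(2)/2)*(v + sqrt(2)/2)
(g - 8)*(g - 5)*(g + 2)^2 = g^4 - 9*g^3 - 8*g^2 + 108*g + 160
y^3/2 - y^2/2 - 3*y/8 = y*(y/2 + 1/4)*(y - 3/2)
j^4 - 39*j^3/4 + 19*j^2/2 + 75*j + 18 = (j - 6)^2*(j + 1/4)*(j + 2)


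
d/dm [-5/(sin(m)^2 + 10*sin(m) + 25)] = 10*cos(m)/(sin(m) + 5)^3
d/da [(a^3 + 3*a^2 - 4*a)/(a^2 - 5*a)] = (a^2 - 10*a - 11)/(a^2 - 10*a + 25)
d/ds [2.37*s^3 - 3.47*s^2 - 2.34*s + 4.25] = 7.11*s^2 - 6.94*s - 2.34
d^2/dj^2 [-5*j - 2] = 0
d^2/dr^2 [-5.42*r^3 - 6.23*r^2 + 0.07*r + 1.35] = -32.52*r - 12.46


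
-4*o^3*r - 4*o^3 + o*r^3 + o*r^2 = (-2*o + r)*(2*o + r)*(o*r + o)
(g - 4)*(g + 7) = g^2 + 3*g - 28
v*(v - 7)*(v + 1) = v^3 - 6*v^2 - 7*v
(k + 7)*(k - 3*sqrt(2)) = k^2 - 3*sqrt(2)*k + 7*k - 21*sqrt(2)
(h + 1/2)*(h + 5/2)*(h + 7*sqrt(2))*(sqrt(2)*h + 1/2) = sqrt(2)*h^4 + 3*sqrt(2)*h^3 + 29*h^3/2 + 19*sqrt(2)*h^2/4 + 87*h^2/2 + 21*sqrt(2)*h/2 + 145*h/8 + 35*sqrt(2)/8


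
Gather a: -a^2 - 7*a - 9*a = -a^2 - 16*a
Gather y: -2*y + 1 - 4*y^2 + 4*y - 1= -4*y^2 + 2*y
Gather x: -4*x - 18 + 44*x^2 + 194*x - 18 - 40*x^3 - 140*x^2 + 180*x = -40*x^3 - 96*x^2 + 370*x - 36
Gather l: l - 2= l - 2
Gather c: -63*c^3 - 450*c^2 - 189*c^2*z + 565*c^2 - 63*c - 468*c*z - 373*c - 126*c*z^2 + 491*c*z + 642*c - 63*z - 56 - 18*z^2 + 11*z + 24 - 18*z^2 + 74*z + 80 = -63*c^3 + c^2*(115 - 189*z) + c*(-126*z^2 + 23*z + 206) - 36*z^2 + 22*z + 48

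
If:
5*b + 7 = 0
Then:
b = -7/5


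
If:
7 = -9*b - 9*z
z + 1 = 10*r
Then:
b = -z - 7/9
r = z/10 + 1/10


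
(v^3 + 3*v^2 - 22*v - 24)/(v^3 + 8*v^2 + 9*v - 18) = (v^2 - 3*v - 4)/(v^2 + 2*v - 3)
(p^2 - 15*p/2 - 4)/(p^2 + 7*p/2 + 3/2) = (p - 8)/(p + 3)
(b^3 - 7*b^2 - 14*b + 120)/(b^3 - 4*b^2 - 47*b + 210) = (b + 4)/(b + 7)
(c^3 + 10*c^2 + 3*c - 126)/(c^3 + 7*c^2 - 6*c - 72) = (c + 7)/(c + 4)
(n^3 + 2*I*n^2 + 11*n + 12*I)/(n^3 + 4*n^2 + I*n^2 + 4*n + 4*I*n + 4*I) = (n^2 + I*n + 12)/(n^2 + 4*n + 4)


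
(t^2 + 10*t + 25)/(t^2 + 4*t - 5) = (t + 5)/(t - 1)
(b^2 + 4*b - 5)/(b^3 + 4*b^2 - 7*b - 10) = (b - 1)/(b^2 - b - 2)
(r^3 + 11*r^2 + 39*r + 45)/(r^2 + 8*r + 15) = r + 3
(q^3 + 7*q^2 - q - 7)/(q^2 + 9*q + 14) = (q^2 - 1)/(q + 2)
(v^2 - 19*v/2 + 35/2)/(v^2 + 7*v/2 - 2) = (2*v^2 - 19*v + 35)/(2*v^2 + 7*v - 4)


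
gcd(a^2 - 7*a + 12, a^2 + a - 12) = a - 3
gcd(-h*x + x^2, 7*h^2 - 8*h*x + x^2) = -h + x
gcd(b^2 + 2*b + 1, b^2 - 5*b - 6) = b + 1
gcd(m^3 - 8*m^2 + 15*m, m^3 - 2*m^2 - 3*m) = m^2 - 3*m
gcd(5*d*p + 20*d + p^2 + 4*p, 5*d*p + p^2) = 5*d + p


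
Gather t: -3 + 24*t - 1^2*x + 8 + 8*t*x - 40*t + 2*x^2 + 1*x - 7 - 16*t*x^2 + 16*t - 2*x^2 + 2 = t*(-16*x^2 + 8*x)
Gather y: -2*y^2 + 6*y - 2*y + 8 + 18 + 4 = -2*y^2 + 4*y + 30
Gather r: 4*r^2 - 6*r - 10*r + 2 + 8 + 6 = 4*r^2 - 16*r + 16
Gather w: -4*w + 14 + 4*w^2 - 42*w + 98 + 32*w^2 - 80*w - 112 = 36*w^2 - 126*w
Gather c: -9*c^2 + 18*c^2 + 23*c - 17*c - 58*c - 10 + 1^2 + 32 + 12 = 9*c^2 - 52*c + 35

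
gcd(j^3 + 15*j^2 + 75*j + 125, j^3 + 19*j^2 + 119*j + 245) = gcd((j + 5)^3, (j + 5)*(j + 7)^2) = j + 5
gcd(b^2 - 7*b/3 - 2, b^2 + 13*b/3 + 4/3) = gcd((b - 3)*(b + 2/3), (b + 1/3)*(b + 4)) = 1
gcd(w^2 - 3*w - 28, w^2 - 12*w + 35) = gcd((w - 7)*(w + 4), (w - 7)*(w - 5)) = w - 7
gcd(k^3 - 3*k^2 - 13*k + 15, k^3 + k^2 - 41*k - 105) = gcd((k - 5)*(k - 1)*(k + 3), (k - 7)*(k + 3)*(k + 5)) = k + 3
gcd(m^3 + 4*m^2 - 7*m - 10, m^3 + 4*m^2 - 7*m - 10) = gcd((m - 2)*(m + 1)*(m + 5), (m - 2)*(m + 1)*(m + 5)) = m^3 + 4*m^2 - 7*m - 10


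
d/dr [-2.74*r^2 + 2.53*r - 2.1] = 2.53 - 5.48*r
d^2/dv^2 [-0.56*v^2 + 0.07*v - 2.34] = -1.12000000000000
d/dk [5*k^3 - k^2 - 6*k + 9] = 15*k^2 - 2*k - 6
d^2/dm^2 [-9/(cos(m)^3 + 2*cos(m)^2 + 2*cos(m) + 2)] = -(9*(11*cos(m) + 16*cos(2*m) + 9*cos(3*m))*(cos(m)^3 + 2*cos(m)^2 + 2*cos(m) + 2)/4 + 18*(3*cos(m)^2 + 4*cos(m) + 2)^2*sin(m)^2)/(cos(m)^3 + 2*cos(m)^2 + 2*cos(m) + 2)^3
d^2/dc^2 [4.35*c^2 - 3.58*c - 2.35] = 8.70000000000000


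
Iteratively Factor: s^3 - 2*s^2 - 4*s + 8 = (s - 2)*(s^2 - 4) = (s - 2)^2*(s + 2)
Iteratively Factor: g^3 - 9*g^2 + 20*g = (g - 4)*(g^2 - 5*g) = (g - 5)*(g - 4)*(g)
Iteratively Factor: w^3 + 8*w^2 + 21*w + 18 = (w + 3)*(w^2 + 5*w + 6) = (w + 3)^2*(w + 2)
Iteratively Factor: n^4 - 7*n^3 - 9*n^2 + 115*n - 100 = (n - 1)*(n^3 - 6*n^2 - 15*n + 100) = (n - 5)*(n - 1)*(n^2 - n - 20) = (n - 5)^2*(n - 1)*(n + 4)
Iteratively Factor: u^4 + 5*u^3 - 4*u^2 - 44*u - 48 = (u + 2)*(u^3 + 3*u^2 - 10*u - 24) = (u + 2)*(u + 4)*(u^2 - u - 6) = (u - 3)*(u + 2)*(u + 4)*(u + 2)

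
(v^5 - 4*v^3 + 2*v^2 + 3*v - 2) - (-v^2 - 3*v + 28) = v^5 - 4*v^3 + 3*v^2 + 6*v - 30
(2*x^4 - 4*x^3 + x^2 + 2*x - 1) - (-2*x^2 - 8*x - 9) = 2*x^4 - 4*x^3 + 3*x^2 + 10*x + 8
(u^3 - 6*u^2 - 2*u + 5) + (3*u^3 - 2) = 4*u^3 - 6*u^2 - 2*u + 3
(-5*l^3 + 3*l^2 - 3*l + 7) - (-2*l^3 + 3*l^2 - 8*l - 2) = -3*l^3 + 5*l + 9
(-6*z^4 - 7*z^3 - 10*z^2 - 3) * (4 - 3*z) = 18*z^5 - 3*z^4 + 2*z^3 - 40*z^2 + 9*z - 12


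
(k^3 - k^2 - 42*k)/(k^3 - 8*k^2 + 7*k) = (k + 6)/(k - 1)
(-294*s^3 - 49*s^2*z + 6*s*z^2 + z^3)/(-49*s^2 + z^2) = 6*s + z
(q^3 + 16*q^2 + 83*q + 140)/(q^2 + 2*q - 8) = (q^2 + 12*q + 35)/(q - 2)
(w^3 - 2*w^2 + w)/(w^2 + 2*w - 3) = w*(w - 1)/(w + 3)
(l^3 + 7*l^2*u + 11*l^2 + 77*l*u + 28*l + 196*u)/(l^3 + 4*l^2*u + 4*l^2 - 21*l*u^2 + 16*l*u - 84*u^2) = (-l - 7)/(-l + 3*u)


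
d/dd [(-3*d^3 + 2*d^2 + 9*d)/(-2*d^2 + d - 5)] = (6*d^4 - 6*d^3 + 65*d^2 - 20*d - 45)/(4*d^4 - 4*d^3 + 21*d^2 - 10*d + 25)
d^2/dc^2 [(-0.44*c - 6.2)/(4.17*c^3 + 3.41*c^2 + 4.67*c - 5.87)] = (-45.906696*c^5 - 1331.274168*c^4 - 1403.689936*c^3 - 1286.237712*c^2 - 1555.820808*c - 542.760792)/(72.511713*c^9 + 177.888447*c^8 + 389.08602*c^7 + 131.869286*c^6 - 65.078814*c^5 - 667.536552*c^4 - 27.964552*c^3 - 31.5606419999999*c^2 + 482.741169*c - 202.262003)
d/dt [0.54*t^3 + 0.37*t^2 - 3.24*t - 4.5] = 1.62*t^2 + 0.74*t - 3.24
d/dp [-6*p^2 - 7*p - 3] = -12*p - 7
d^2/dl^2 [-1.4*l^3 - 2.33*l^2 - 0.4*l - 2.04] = -8.4*l - 4.66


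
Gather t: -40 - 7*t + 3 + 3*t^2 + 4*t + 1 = 3*t^2 - 3*t - 36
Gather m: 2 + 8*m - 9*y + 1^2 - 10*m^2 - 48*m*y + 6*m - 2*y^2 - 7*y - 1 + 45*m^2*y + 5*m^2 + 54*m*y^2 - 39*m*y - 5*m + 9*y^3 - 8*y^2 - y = m^2*(45*y - 5) + m*(54*y^2 - 87*y + 9) + 9*y^3 - 10*y^2 - 17*y + 2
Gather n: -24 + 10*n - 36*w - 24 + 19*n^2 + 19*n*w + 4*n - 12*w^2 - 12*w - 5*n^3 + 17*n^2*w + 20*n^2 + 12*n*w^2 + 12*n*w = -5*n^3 + n^2*(17*w + 39) + n*(12*w^2 + 31*w + 14) - 12*w^2 - 48*w - 48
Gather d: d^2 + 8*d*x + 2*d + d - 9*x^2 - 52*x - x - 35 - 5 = d^2 + d*(8*x + 3) - 9*x^2 - 53*x - 40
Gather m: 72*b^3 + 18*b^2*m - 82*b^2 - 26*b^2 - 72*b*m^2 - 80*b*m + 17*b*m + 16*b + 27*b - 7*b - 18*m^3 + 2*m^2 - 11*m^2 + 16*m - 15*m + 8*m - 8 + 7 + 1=72*b^3 - 108*b^2 + 36*b - 18*m^3 + m^2*(-72*b - 9) + m*(18*b^2 - 63*b + 9)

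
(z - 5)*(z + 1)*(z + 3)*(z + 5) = z^4 + 4*z^3 - 22*z^2 - 100*z - 75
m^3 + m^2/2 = m^2*(m + 1/2)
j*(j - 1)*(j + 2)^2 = j^4 + 3*j^3 - 4*j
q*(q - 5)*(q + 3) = q^3 - 2*q^2 - 15*q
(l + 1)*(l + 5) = l^2 + 6*l + 5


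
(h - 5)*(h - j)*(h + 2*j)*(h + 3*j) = h^4 + 4*h^3*j - 5*h^3 + h^2*j^2 - 20*h^2*j - 6*h*j^3 - 5*h*j^2 + 30*j^3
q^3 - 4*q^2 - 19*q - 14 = (q - 7)*(q + 1)*(q + 2)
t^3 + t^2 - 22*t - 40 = (t - 5)*(t + 2)*(t + 4)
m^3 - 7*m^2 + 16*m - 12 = (m - 3)*(m - 2)^2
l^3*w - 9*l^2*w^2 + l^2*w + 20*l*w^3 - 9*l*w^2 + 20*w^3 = (l - 5*w)*(l - 4*w)*(l*w + w)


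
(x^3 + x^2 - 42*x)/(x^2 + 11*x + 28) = x*(x - 6)/(x + 4)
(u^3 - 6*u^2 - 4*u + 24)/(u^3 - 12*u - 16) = (u^2 - 8*u + 12)/(u^2 - 2*u - 8)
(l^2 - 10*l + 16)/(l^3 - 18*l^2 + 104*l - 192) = (l - 2)/(l^2 - 10*l + 24)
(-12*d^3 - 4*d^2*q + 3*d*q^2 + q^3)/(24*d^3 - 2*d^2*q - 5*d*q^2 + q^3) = (-6*d^2 + d*q + q^2)/(12*d^2 - 7*d*q + q^2)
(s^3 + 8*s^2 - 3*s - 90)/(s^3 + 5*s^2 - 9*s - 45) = (s + 6)/(s + 3)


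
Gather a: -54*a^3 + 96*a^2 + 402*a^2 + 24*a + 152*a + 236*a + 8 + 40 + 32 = -54*a^3 + 498*a^2 + 412*a + 80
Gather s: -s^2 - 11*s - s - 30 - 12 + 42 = -s^2 - 12*s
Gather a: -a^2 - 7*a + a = -a^2 - 6*a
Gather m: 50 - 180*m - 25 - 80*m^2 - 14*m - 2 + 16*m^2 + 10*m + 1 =-64*m^2 - 184*m + 24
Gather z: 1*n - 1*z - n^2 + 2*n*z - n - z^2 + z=-n^2 + 2*n*z - z^2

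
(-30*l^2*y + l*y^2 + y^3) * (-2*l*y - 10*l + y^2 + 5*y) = 60*l^3*y^2 + 300*l^3*y - 32*l^2*y^3 - 160*l^2*y^2 - l*y^4 - 5*l*y^3 + y^5 + 5*y^4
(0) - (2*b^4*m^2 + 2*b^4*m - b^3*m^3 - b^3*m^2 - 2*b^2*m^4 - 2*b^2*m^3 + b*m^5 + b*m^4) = -2*b^4*m^2 - 2*b^4*m + b^3*m^3 + b^3*m^2 + 2*b^2*m^4 + 2*b^2*m^3 - b*m^5 - b*m^4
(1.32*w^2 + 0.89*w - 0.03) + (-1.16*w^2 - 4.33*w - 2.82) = 0.16*w^2 - 3.44*w - 2.85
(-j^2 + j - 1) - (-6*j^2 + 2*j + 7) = 5*j^2 - j - 8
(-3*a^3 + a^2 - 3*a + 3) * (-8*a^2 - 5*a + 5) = 24*a^5 + 7*a^4 + 4*a^3 - 4*a^2 - 30*a + 15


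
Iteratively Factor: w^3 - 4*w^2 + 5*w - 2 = (w - 1)*(w^2 - 3*w + 2) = (w - 1)^2*(w - 2)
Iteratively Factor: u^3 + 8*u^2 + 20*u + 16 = (u + 2)*(u^2 + 6*u + 8) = (u + 2)*(u + 4)*(u + 2)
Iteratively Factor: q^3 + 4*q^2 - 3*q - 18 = (q + 3)*(q^2 + q - 6) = (q - 2)*(q + 3)*(q + 3)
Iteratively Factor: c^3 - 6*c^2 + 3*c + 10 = (c - 5)*(c^2 - c - 2) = (c - 5)*(c - 2)*(c + 1)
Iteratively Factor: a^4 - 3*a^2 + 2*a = (a + 2)*(a^3 - 2*a^2 + a) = (a - 1)*(a + 2)*(a^2 - a) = (a - 1)^2*(a + 2)*(a)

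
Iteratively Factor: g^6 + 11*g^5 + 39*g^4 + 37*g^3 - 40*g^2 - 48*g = (g + 3)*(g^5 + 8*g^4 + 15*g^3 - 8*g^2 - 16*g) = (g + 3)*(g + 4)*(g^4 + 4*g^3 - g^2 - 4*g) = g*(g + 3)*(g + 4)*(g^3 + 4*g^2 - g - 4) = g*(g + 1)*(g + 3)*(g + 4)*(g^2 + 3*g - 4) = g*(g - 1)*(g + 1)*(g + 3)*(g + 4)*(g + 4)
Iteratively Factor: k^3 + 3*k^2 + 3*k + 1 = (k + 1)*(k^2 + 2*k + 1) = (k + 1)^2*(k + 1)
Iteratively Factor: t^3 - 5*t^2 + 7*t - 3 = (t - 1)*(t^2 - 4*t + 3) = (t - 1)^2*(t - 3)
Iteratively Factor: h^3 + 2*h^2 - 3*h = (h)*(h^2 + 2*h - 3) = h*(h - 1)*(h + 3)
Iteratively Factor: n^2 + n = (n)*(n + 1)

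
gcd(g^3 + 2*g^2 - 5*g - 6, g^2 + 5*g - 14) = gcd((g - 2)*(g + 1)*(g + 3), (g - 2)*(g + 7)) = g - 2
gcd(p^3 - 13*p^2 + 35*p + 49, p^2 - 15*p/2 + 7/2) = p - 7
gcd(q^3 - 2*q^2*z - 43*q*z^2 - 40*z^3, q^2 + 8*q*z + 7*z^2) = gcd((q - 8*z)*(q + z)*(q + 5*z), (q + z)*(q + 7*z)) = q + z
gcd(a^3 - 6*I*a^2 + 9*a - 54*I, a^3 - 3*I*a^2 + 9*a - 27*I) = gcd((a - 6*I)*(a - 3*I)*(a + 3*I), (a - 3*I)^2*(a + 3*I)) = a^2 + 9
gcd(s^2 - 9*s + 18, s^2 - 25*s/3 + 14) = s - 6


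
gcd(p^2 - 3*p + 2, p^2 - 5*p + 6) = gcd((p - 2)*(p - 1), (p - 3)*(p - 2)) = p - 2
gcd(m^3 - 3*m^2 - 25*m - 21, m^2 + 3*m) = m + 3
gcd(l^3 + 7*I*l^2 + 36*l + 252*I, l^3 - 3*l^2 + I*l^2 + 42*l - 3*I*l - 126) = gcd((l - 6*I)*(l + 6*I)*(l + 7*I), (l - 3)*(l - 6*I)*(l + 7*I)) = l^2 + I*l + 42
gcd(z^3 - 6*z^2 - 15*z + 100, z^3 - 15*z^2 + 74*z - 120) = z - 5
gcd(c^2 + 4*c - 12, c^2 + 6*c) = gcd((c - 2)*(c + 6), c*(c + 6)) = c + 6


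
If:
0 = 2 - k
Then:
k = 2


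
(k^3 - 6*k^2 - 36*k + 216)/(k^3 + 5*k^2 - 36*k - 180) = (k - 6)/(k + 5)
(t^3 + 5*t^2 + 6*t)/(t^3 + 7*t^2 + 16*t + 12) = t/(t + 2)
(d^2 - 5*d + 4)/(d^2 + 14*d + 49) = (d^2 - 5*d + 4)/(d^2 + 14*d + 49)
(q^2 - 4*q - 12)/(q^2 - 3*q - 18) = (q + 2)/(q + 3)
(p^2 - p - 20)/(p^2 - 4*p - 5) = (p + 4)/(p + 1)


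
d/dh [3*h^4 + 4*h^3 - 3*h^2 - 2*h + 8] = 12*h^3 + 12*h^2 - 6*h - 2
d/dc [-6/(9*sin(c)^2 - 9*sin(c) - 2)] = 54*(2*sin(c) - 1)*cos(c)/(-9*sin(c)^2 + 9*sin(c) + 2)^2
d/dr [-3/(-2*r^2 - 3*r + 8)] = 3*(-4*r - 3)/(2*r^2 + 3*r - 8)^2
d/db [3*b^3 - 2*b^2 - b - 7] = 9*b^2 - 4*b - 1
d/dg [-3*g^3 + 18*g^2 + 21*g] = -9*g^2 + 36*g + 21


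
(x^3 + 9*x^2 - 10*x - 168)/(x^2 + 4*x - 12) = (x^2 + 3*x - 28)/(x - 2)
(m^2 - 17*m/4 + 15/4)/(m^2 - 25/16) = 4*(m - 3)/(4*m + 5)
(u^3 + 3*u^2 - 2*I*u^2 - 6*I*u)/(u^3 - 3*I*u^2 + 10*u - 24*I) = u*(u + 3)/(u^2 - I*u + 12)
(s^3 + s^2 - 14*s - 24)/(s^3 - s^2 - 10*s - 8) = (s + 3)/(s + 1)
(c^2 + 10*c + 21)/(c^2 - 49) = (c + 3)/(c - 7)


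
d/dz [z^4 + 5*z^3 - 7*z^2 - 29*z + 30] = 4*z^3 + 15*z^2 - 14*z - 29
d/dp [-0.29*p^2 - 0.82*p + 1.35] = -0.58*p - 0.82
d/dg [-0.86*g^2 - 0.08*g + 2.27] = -1.72*g - 0.08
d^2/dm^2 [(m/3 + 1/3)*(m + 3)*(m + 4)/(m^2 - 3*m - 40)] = 8*(23*m^3 + 339*m^2 + 1743*m + 2777)/(3*(m^6 - 9*m^5 - 93*m^4 + 693*m^3 + 3720*m^2 - 14400*m - 64000))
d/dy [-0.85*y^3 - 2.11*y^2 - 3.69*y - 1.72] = -2.55*y^2 - 4.22*y - 3.69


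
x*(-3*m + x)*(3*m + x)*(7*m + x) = -63*m^3*x - 9*m^2*x^2 + 7*m*x^3 + x^4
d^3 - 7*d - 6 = (d - 3)*(d + 1)*(d + 2)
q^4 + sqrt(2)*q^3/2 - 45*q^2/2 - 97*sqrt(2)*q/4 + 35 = (q - 7*sqrt(2)/2)*(q - sqrt(2)/2)*(q + 2*sqrt(2))*(q + 5*sqrt(2)/2)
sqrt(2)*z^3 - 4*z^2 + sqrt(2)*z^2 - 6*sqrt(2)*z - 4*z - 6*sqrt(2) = (z - 3*sqrt(2))*(z + sqrt(2))*(sqrt(2)*z + sqrt(2))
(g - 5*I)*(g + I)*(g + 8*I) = g^3 + 4*I*g^2 + 37*g + 40*I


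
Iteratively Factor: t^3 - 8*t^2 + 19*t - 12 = (t - 3)*(t^2 - 5*t + 4) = (t - 4)*(t - 3)*(t - 1)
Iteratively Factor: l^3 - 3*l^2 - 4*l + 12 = (l - 3)*(l^2 - 4) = (l - 3)*(l + 2)*(l - 2)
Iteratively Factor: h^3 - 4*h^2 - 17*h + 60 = (h + 4)*(h^2 - 8*h + 15) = (h - 5)*(h + 4)*(h - 3)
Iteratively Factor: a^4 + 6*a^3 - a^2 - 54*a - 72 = (a + 2)*(a^3 + 4*a^2 - 9*a - 36) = (a + 2)*(a + 4)*(a^2 - 9) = (a - 3)*(a + 2)*(a + 4)*(a + 3)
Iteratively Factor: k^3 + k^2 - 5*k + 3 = (k - 1)*(k^2 + 2*k - 3) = (k - 1)*(k + 3)*(k - 1)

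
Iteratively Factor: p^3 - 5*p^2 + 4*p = (p - 1)*(p^2 - 4*p) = p*(p - 1)*(p - 4)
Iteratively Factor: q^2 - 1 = (q + 1)*(q - 1)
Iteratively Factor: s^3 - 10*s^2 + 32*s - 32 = (s - 2)*(s^2 - 8*s + 16) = (s - 4)*(s - 2)*(s - 4)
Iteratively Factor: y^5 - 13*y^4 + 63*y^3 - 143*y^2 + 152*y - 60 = (y - 2)*(y^4 - 11*y^3 + 41*y^2 - 61*y + 30) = (y - 2)^2*(y^3 - 9*y^2 + 23*y - 15) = (y - 3)*(y - 2)^2*(y^2 - 6*y + 5) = (y - 3)*(y - 2)^2*(y - 1)*(y - 5)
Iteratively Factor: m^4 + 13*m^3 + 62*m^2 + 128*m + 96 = (m + 3)*(m^3 + 10*m^2 + 32*m + 32) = (m + 3)*(m + 4)*(m^2 + 6*m + 8) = (m + 3)*(m + 4)^2*(m + 2)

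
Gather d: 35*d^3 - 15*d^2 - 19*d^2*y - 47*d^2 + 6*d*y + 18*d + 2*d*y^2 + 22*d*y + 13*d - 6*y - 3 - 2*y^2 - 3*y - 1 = 35*d^3 + d^2*(-19*y - 62) + d*(2*y^2 + 28*y + 31) - 2*y^2 - 9*y - 4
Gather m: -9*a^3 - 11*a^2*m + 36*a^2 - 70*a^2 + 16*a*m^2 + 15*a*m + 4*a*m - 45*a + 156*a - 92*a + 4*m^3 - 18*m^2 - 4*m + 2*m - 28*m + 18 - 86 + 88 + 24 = -9*a^3 - 34*a^2 + 19*a + 4*m^3 + m^2*(16*a - 18) + m*(-11*a^2 + 19*a - 30) + 44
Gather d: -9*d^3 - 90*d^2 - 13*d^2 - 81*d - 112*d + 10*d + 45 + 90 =-9*d^3 - 103*d^2 - 183*d + 135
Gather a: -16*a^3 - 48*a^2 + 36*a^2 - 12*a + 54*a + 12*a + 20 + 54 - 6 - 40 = -16*a^3 - 12*a^2 + 54*a + 28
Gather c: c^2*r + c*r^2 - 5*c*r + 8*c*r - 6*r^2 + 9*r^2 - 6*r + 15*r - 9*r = c^2*r + c*(r^2 + 3*r) + 3*r^2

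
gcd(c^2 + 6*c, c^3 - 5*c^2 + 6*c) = c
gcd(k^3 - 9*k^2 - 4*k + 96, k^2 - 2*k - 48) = k - 8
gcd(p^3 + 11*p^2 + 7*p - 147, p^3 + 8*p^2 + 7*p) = p + 7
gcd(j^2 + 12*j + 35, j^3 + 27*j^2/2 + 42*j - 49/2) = j + 7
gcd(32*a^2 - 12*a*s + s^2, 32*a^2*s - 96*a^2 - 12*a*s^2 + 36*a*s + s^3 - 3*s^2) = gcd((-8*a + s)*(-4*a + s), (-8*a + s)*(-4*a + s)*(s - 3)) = 32*a^2 - 12*a*s + s^2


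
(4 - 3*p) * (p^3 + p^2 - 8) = -3*p^4 + p^3 + 4*p^2 + 24*p - 32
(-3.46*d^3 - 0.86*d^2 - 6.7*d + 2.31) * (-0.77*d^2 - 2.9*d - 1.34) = 2.6642*d^5 + 10.6962*d^4 + 12.2894*d^3 + 18.8037*d^2 + 2.279*d - 3.0954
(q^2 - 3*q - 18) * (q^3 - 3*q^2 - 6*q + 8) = q^5 - 6*q^4 - 15*q^3 + 80*q^2 + 84*q - 144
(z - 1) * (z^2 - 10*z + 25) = z^3 - 11*z^2 + 35*z - 25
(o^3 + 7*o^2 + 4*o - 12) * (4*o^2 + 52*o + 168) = 4*o^5 + 80*o^4 + 548*o^3 + 1336*o^2 + 48*o - 2016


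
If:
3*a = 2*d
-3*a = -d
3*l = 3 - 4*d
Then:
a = 0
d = 0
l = 1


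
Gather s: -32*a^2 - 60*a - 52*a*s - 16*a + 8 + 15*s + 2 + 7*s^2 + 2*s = -32*a^2 - 76*a + 7*s^2 + s*(17 - 52*a) + 10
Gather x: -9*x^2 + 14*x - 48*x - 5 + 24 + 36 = -9*x^2 - 34*x + 55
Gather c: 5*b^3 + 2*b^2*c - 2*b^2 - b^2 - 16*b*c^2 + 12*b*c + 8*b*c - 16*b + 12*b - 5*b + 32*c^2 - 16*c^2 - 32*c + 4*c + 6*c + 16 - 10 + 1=5*b^3 - 3*b^2 - 9*b + c^2*(16 - 16*b) + c*(2*b^2 + 20*b - 22) + 7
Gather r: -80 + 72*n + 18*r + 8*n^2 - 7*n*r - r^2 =8*n^2 + 72*n - r^2 + r*(18 - 7*n) - 80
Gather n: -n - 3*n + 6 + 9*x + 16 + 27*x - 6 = -4*n + 36*x + 16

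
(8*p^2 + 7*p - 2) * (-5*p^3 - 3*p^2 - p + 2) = -40*p^5 - 59*p^4 - 19*p^3 + 15*p^2 + 16*p - 4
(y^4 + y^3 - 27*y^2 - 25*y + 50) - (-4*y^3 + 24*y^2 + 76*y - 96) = y^4 + 5*y^3 - 51*y^2 - 101*y + 146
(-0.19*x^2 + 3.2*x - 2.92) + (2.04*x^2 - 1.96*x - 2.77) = 1.85*x^2 + 1.24*x - 5.69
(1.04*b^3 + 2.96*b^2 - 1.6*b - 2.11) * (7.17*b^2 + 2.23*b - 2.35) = 7.4568*b^5 + 23.5424*b^4 - 7.3152*b^3 - 25.6527*b^2 - 0.945299999999999*b + 4.9585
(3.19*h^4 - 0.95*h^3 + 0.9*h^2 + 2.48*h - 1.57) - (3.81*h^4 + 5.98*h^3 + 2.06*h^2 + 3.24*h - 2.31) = -0.62*h^4 - 6.93*h^3 - 1.16*h^2 - 0.76*h + 0.74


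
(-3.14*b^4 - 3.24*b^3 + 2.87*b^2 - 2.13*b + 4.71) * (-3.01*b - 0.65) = 9.4514*b^5 + 11.7934*b^4 - 6.5327*b^3 + 4.5458*b^2 - 12.7926*b - 3.0615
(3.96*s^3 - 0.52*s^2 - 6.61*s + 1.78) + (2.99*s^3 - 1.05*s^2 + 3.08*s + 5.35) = 6.95*s^3 - 1.57*s^2 - 3.53*s + 7.13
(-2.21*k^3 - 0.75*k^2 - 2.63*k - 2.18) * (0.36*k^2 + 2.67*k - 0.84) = -0.7956*k^5 - 6.1707*k^4 - 1.0929*k^3 - 7.1769*k^2 - 3.6114*k + 1.8312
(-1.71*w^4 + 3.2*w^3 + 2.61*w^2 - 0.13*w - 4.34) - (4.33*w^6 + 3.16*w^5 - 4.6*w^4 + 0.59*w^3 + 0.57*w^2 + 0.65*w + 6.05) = -4.33*w^6 - 3.16*w^5 + 2.89*w^4 + 2.61*w^3 + 2.04*w^2 - 0.78*w - 10.39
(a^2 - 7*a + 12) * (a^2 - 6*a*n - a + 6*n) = a^4 - 6*a^3*n - 8*a^3 + 48*a^2*n + 19*a^2 - 114*a*n - 12*a + 72*n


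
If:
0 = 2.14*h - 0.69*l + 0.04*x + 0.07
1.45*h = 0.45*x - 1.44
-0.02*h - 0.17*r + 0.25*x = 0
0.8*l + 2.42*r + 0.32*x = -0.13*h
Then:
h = -0.84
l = -2.49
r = 0.80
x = 0.48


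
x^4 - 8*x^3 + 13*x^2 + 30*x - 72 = (x - 4)*(x - 3)^2*(x + 2)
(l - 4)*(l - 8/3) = l^2 - 20*l/3 + 32/3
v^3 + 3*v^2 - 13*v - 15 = (v - 3)*(v + 1)*(v + 5)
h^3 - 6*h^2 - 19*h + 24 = (h - 8)*(h - 1)*(h + 3)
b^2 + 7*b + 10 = (b + 2)*(b + 5)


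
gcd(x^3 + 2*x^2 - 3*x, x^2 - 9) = x + 3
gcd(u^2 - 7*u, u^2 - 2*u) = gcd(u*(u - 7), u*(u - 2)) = u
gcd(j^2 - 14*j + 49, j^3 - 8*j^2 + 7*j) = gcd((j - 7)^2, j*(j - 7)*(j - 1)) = j - 7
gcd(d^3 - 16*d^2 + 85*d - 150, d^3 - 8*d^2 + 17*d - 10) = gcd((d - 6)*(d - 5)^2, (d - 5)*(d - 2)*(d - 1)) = d - 5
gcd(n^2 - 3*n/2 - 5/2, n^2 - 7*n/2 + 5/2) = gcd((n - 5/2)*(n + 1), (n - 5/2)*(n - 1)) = n - 5/2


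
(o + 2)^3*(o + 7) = o^4 + 13*o^3 + 54*o^2 + 92*o + 56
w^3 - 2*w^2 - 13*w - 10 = (w - 5)*(w + 1)*(w + 2)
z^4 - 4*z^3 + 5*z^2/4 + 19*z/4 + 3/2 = (z - 3)*(z - 2)*(z + 1/2)^2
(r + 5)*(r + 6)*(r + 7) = r^3 + 18*r^2 + 107*r + 210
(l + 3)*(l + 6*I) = l^2 + 3*l + 6*I*l + 18*I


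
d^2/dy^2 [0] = 0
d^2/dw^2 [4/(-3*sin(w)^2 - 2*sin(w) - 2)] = 8*(18*sin(w)^4 + 9*sin(w)^3 - 37*sin(w)^2 - 20*sin(w) + 2)/(3*sin(w)^2 + 2*sin(w) + 2)^3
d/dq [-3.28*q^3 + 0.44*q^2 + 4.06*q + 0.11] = -9.84*q^2 + 0.88*q + 4.06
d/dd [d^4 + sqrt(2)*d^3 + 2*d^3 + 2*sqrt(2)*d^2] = d*(4*d^2 + 3*sqrt(2)*d + 6*d + 4*sqrt(2))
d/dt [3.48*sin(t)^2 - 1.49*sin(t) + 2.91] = (6.96*sin(t) - 1.49)*cos(t)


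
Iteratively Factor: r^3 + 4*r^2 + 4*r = (r)*(r^2 + 4*r + 4) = r*(r + 2)*(r + 2)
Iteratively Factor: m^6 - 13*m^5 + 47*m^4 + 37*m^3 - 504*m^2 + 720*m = (m - 4)*(m^5 - 9*m^4 + 11*m^3 + 81*m^2 - 180*m) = m*(m - 4)*(m^4 - 9*m^3 + 11*m^2 + 81*m - 180) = m*(m - 4)*(m + 3)*(m^3 - 12*m^2 + 47*m - 60) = m*(m - 4)^2*(m + 3)*(m^2 - 8*m + 15) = m*(m - 4)^2*(m - 3)*(m + 3)*(m - 5)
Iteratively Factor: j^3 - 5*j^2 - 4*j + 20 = (j - 2)*(j^2 - 3*j - 10) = (j - 2)*(j + 2)*(j - 5)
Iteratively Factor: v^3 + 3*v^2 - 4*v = (v - 1)*(v^2 + 4*v) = (v - 1)*(v + 4)*(v)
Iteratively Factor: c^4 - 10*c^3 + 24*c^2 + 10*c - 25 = (c - 1)*(c^3 - 9*c^2 + 15*c + 25) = (c - 5)*(c - 1)*(c^2 - 4*c - 5) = (c - 5)*(c - 1)*(c + 1)*(c - 5)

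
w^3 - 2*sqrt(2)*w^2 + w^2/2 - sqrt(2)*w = w*(w + 1/2)*(w - 2*sqrt(2))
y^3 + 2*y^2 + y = y*(y + 1)^2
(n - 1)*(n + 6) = n^2 + 5*n - 6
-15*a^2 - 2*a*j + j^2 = (-5*a + j)*(3*a + j)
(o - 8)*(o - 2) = o^2 - 10*o + 16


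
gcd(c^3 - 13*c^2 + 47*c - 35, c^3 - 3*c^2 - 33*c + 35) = c^2 - 8*c + 7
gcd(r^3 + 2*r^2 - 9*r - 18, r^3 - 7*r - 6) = r^2 - r - 6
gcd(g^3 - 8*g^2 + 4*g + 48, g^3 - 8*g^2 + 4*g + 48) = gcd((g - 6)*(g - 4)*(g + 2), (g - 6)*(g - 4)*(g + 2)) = g^3 - 8*g^2 + 4*g + 48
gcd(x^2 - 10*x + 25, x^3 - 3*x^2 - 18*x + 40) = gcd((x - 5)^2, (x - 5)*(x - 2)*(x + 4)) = x - 5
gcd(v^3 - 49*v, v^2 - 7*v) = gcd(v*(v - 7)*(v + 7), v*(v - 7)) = v^2 - 7*v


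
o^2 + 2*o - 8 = (o - 2)*(o + 4)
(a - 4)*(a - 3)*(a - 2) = a^3 - 9*a^2 + 26*a - 24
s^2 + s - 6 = (s - 2)*(s + 3)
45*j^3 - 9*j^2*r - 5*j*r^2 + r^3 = (-5*j + r)*(-3*j + r)*(3*j + r)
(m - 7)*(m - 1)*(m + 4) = m^3 - 4*m^2 - 25*m + 28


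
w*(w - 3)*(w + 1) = w^3 - 2*w^2 - 3*w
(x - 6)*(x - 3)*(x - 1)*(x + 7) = x^4 - 3*x^3 - 43*x^2 + 171*x - 126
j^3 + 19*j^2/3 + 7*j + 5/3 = (j + 1/3)*(j + 1)*(j + 5)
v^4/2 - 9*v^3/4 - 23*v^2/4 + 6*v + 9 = (v/2 + 1)*(v - 6)*(v - 3/2)*(v + 1)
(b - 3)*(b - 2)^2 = b^3 - 7*b^2 + 16*b - 12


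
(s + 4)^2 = s^2 + 8*s + 16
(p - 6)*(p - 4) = p^2 - 10*p + 24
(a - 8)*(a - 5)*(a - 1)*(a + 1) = a^4 - 13*a^3 + 39*a^2 + 13*a - 40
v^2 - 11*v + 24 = (v - 8)*(v - 3)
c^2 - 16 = (c - 4)*(c + 4)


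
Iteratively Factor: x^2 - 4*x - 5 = (x + 1)*(x - 5)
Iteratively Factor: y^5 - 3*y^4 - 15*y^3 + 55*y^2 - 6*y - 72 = (y + 4)*(y^4 - 7*y^3 + 13*y^2 + 3*y - 18) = (y - 2)*(y + 4)*(y^3 - 5*y^2 + 3*y + 9) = (y - 2)*(y + 1)*(y + 4)*(y^2 - 6*y + 9) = (y - 3)*(y - 2)*(y + 1)*(y + 4)*(y - 3)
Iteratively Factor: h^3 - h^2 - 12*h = (h - 4)*(h^2 + 3*h) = h*(h - 4)*(h + 3)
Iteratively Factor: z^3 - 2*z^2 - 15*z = (z - 5)*(z^2 + 3*z) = (z - 5)*(z + 3)*(z)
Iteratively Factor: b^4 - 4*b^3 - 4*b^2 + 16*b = (b)*(b^3 - 4*b^2 - 4*b + 16) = b*(b - 4)*(b^2 - 4) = b*(b - 4)*(b - 2)*(b + 2)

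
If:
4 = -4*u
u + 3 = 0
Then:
No Solution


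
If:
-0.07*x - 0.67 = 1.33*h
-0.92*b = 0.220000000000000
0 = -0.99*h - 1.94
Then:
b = -0.24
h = -1.96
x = 27.66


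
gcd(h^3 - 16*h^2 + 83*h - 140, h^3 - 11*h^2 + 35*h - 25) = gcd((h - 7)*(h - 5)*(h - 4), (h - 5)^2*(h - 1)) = h - 5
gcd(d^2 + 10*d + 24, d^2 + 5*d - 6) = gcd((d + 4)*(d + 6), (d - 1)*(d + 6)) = d + 6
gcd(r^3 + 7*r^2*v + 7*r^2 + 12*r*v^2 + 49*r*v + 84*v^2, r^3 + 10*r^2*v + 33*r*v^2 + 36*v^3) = r^2 + 7*r*v + 12*v^2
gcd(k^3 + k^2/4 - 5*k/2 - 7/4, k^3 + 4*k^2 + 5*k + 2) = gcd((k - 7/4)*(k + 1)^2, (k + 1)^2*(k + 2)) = k^2 + 2*k + 1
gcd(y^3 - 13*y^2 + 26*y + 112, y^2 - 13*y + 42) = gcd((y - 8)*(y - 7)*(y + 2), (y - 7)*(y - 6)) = y - 7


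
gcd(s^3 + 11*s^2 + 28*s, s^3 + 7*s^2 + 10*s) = s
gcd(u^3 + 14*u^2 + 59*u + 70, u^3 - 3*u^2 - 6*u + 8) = u + 2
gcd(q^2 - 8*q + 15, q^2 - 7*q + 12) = q - 3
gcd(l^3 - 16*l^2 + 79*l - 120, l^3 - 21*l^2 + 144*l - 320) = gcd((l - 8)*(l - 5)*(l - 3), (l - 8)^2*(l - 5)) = l^2 - 13*l + 40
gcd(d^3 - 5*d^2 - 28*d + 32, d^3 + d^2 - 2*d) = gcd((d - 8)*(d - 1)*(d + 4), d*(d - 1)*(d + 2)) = d - 1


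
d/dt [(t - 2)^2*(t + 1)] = 3*t*(t - 2)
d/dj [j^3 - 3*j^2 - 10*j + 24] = 3*j^2 - 6*j - 10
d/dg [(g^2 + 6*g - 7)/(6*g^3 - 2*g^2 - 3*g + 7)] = (-6*g^4 - 72*g^3 + 135*g^2 - 14*g + 21)/(36*g^6 - 24*g^5 - 32*g^4 + 96*g^3 - 19*g^2 - 42*g + 49)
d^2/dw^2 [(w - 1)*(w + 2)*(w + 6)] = 6*w + 14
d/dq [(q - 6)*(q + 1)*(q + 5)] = 3*q^2 - 31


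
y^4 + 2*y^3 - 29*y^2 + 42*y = y*(y - 3)*(y - 2)*(y + 7)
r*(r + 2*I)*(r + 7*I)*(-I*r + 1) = -I*r^4 + 10*r^3 + 23*I*r^2 - 14*r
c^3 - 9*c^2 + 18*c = c*(c - 6)*(c - 3)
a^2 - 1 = (a - 1)*(a + 1)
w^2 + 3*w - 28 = (w - 4)*(w + 7)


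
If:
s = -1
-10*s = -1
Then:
No Solution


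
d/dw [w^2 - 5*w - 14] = 2*w - 5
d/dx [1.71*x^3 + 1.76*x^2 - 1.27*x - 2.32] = 5.13*x^2 + 3.52*x - 1.27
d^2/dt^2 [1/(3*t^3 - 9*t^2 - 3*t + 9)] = 2*(3*(1 - t)*(t^3 - 3*t^2 - t + 3) + (-3*t^2 + 6*t + 1)^2)/(3*(t^3 - 3*t^2 - t + 3)^3)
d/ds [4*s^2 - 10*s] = 8*s - 10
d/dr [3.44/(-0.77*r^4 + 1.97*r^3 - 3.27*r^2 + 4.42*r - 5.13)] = (10.5952*r^3 - 20.3304*r^2 + 22.4976*r - 15.2048)/(0.77*r^4 - 1.97*r^3 + 3.27*r^2 - 4.42*r + 5.13)^2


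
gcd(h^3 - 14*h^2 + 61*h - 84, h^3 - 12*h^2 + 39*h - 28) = h^2 - 11*h + 28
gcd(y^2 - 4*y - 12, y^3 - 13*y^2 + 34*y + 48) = y - 6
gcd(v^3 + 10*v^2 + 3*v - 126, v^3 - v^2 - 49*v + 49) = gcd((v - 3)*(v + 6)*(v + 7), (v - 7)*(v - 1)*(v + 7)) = v + 7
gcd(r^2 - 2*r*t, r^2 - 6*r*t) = r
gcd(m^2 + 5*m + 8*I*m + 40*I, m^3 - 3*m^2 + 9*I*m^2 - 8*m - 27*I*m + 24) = m + 8*I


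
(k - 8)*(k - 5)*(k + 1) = k^3 - 12*k^2 + 27*k + 40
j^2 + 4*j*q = j*(j + 4*q)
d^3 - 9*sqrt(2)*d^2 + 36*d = d*(d - 6*sqrt(2))*(d - 3*sqrt(2))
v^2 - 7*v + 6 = (v - 6)*(v - 1)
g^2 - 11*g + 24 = (g - 8)*(g - 3)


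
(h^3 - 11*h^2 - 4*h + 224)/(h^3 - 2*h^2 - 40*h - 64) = (h - 7)/(h + 2)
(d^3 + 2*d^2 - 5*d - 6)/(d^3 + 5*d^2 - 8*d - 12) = (d + 3)/(d + 6)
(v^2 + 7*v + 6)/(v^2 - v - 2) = (v + 6)/(v - 2)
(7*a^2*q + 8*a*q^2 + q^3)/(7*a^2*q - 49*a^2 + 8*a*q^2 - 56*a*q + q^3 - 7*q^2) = q/(q - 7)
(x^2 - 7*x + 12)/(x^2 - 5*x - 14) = (-x^2 + 7*x - 12)/(-x^2 + 5*x + 14)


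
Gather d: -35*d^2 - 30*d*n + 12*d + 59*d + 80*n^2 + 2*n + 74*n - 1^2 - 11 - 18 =-35*d^2 + d*(71 - 30*n) + 80*n^2 + 76*n - 30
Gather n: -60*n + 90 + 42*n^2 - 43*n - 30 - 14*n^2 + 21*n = 28*n^2 - 82*n + 60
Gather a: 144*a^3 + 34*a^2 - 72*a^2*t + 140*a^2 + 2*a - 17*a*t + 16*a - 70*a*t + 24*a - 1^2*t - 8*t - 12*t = 144*a^3 + a^2*(174 - 72*t) + a*(42 - 87*t) - 21*t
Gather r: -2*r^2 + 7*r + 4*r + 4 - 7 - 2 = -2*r^2 + 11*r - 5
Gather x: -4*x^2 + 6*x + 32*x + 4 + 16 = -4*x^2 + 38*x + 20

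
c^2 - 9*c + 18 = (c - 6)*(c - 3)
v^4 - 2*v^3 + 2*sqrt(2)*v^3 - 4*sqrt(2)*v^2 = v^2*(v - 2)*(v + 2*sqrt(2))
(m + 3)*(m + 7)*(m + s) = m^3 + m^2*s + 10*m^2 + 10*m*s + 21*m + 21*s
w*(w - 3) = w^2 - 3*w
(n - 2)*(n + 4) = n^2 + 2*n - 8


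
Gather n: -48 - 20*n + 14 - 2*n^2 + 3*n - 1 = -2*n^2 - 17*n - 35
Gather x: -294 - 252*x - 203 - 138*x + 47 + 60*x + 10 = -330*x - 440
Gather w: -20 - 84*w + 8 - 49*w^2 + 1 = -49*w^2 - 84*w - 11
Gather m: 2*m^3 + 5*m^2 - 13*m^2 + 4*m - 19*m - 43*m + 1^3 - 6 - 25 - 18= 2*m^3 - 8*m^2 - 58*m - 48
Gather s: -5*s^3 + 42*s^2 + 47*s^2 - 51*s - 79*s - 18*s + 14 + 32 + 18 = -5*s^3 + 89*s^2 - 148*s + 64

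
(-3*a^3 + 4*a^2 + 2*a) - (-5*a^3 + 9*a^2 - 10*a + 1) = 2*a^3 - 5*a^2 + 12*a - 1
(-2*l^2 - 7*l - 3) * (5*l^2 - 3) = -10*l^4 - 35*l^3 - 9*l^2 + 21*l + 9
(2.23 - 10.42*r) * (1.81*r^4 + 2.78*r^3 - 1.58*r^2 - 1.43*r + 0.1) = -18.8602*r^5 - 24.9313*r^4 + 22.663*r^3 + 11.3772*r^2 - 4.2309*r + 0.223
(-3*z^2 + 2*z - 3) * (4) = -12*z^2 + 8*z - 12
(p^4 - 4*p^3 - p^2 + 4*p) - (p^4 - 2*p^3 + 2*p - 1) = -2*p^3 - p^2 + 2*p + 1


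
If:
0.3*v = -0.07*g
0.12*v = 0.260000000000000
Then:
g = -9.29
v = 2.17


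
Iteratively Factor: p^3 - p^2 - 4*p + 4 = (p + 2)*(p^2 - 3*p + 2) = (p - 2)*(p + 2)*(p - 1)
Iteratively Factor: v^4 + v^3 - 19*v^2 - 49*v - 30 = (v + 1)*(v^3 - 19*v - 30) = (v - 5)*(v + 1)*(v^2 + 5*v + 6) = (v - 5)*(v + 1)*(v + 3)*(v + 2)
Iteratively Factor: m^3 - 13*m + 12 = (m + 4)*(m^2 - 4*m + 3) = (m - 3)*(m + 4)*(m - 1)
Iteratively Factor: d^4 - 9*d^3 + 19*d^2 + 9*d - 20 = (d + 1)*(d^3 - 10*d^2 + 29*d - 20) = (d - 1)*(d + 1)*(d^2 - 9*d + 20) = (d - 4)*(d - 1)*(d + 1)*(d - 5)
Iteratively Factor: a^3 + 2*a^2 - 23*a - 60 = (a + 3)*(a^2 - a - 20) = (a - 5)*(a + 3)*(a + 4)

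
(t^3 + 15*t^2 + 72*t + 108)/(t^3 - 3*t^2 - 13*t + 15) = (t^2 + 12*t + 36)/(t^2 - 6*t + 5)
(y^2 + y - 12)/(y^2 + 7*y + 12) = (y - 3)/(y + 3)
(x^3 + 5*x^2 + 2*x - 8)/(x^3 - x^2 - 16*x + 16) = (x + 2)/(x - 4)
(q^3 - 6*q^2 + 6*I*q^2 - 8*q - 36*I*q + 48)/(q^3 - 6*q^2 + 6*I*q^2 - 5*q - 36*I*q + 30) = (q^2 + 6*I*q - 8)/(q^2 + 6*I*q - 5)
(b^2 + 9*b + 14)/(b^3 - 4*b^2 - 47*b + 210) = (b + 2)/(b^2 - 11*b + 30)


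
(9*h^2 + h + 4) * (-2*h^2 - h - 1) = -18*h^4 - 11*h^3 - 18*h^2 - 5*h - 4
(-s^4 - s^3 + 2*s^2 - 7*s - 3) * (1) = -s^4 - s^3 + 2*s^2 - 7*s - 3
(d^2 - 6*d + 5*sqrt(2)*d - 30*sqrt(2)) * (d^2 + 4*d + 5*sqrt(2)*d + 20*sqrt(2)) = d^4 - 2*d^3 + 10*sqrt(2)*d^3 - 20*sqrt(2)*d^2 + 26*d^2 - 240*sqrt(2)*d - 100*d - 1200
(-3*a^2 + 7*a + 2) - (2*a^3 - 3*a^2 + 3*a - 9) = -2*a^3 + 4*a + 11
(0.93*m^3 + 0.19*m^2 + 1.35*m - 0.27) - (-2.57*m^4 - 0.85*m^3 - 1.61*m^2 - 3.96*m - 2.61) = 2.57*m^4 + 1.78*m^3 + 1.8*m^2 + 5.31*m + 2.34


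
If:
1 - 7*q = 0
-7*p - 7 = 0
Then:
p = -1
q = 1/7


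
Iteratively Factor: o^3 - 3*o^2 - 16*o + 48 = (o - 3)*(o^2 - 16) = (o - 4)*(o - 3)*(o + 4)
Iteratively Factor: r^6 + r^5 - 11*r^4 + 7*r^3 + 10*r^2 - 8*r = (r + 1)*(r^5 - 11*r^3 + 18*r^2 - 8*r) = r*(r + 1)*(r^4 - 11*r^2 + 18*r - 8) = r*(r + 1)*(r + 4)*(r^3 - 4*r^2 + 5*r - 2) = r*(r - 1)*(r + 1)*(r + 4)*(r^2 - 3*r + 2) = r*(r - 2)*(r - 1)*(r + 1)*(r + 4)*(r - 1)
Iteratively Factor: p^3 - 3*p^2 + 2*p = (p - 2)*(p^2 - p) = (p - 2)*(p - 1)*(p)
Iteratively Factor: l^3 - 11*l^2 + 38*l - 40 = (l - 5)*(l^2 - 6*l + 8) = (l - 5)*(l - 2)*(l - 4)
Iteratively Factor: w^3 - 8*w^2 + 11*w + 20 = (w + 1)*(w^2 - 9*w + 20) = (w - 5)*(w + 1)*(w - 4)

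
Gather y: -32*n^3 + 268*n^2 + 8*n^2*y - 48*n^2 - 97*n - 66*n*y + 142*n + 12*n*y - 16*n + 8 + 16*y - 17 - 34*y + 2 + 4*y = -32*n^3 + 220*n^2 + 29*n + y*(8*n^2 - 54*n - 14) - 7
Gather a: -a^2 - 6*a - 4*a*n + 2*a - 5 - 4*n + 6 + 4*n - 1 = -a^2 + a*(-4*n - 4)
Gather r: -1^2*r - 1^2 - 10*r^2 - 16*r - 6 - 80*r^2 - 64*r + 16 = -90*r^2 - 81*r + 9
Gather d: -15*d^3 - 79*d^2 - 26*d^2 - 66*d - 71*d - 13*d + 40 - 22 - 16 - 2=-15*d^3 - 105*d^2 - 150*d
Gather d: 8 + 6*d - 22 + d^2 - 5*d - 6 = d^2 + d - 20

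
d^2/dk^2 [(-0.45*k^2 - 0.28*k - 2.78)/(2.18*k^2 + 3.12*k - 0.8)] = (3.460096*k^3 - 83.978832*k^2 - 116.380608*k - 65.793664)/(10.360232*k^6 + 44.482464*k^5 + 52.257216*k^4 - 2.27635200000001*k^3 - 19.17696*k^2 + 5.9904*k - 0.512)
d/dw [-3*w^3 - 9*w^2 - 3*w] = -9*w^2 - 18*w - 3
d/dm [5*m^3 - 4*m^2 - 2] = m*(15*m - 8)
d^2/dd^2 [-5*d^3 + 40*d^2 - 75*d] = 80 - 30*d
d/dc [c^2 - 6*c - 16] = 2*c - 6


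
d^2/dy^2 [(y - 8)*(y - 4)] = 2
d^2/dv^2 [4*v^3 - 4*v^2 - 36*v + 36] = 24*v - 8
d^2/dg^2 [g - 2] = 0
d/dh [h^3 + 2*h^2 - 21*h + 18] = 3*h^2 + 4*h - 21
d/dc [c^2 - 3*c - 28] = 2*c - 3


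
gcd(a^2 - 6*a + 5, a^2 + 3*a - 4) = a - 1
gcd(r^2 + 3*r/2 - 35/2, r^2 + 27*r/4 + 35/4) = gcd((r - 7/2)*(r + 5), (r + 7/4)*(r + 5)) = r + 5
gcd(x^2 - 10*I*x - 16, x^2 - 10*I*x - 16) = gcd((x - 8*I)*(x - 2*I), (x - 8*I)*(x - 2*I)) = x^2 - 10*I*x - 16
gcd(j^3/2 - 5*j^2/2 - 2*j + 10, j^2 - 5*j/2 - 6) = 1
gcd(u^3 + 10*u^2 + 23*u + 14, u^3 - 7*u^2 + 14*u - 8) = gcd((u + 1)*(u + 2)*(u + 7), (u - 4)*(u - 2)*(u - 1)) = 1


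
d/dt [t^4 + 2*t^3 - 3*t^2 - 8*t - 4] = 4*t^3 + 6*t^2 - 6*t - 8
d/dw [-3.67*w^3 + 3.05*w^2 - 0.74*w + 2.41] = -11.01*w^2 + 6.1*w - 0.74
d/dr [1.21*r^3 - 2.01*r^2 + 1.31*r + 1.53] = 3.63*r^2 - 4.02*r + 1.31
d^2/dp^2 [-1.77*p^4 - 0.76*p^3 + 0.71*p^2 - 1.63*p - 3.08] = -21.24*p^2 - 4.56*p + 1.42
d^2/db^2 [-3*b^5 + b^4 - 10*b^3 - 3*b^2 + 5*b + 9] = -60*b^3 + 12*b^2 - 60*b - 6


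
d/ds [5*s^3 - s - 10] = 15*s^2 - 1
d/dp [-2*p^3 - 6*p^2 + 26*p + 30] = -6*p^2 - 12*p + 26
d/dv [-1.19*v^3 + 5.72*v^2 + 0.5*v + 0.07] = -3.57*v^2 + 11.44*v + 0.5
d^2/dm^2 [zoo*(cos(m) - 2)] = zoo*cos(m)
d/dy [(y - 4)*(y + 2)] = 2*y - 2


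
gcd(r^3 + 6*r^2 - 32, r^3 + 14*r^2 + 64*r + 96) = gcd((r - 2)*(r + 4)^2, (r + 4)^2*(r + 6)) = r^2 + 8*r + 16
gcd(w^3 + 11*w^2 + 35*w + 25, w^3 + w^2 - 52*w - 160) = w + 5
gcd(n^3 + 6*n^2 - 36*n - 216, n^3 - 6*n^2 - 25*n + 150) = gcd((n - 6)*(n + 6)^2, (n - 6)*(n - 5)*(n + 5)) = n - 6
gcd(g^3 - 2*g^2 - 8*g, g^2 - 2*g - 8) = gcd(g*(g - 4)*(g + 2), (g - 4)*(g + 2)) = g^2 - 2*g - 8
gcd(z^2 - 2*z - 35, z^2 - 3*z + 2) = 1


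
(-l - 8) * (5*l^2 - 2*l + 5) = -5*l^3 - 38*l^2 + 11*l - 40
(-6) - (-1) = -5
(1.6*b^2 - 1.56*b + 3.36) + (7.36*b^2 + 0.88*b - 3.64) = 8.96*b^2 - 0.68*b - 0.28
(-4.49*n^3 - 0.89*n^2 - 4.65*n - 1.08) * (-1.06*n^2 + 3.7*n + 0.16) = 4.7594*n^5 - 15.6696*n^4 + 0.9176*n^3 - 16.2026*n^2 - 4.74*n - 0.1728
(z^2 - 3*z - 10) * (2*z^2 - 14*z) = 2*z^4 - 20*z^3 + 22*z^2 + 140*z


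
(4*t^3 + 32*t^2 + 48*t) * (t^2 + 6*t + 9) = 4*t^5 + 56*t^4 + 276*t^3 + 576*t^2 + 432*t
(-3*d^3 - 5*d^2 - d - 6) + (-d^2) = -3*d^3 - 6*d^2 - d - 6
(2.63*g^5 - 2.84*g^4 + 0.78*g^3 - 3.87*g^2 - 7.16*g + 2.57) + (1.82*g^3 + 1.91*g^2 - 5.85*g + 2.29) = 2.63*g^5 - 2.84*g^4 + 2.6*g^3 - 1.96*g^2 - 13.01*g + 4.86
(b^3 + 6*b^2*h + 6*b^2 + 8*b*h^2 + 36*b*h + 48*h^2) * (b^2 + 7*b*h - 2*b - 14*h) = b^5 + 13*b^4*h + 4*b^4 + 50*b^3*h^2 + 52*b^3*h - 12*b^3 + 56*b^2*h^3 + 200*b^2*h^2 - 156*b^2*h + 224*b*h^3 - 600*b*h^2 - 672*h^3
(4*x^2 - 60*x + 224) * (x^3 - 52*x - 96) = 4*x^5 - 60*x^4 + 16*x^3 + 2736*x^2 - 5888*x - 21504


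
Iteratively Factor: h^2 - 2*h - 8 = (h - 4)*(h + 2)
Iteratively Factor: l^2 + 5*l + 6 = (l + 2)*(l + 3)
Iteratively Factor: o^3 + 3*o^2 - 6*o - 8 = (o + 1)*(o^2 + 2*o - 8) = (o + 1)*(o + 4)*(o - 2)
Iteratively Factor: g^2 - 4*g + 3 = (g - 3)*(g - 1)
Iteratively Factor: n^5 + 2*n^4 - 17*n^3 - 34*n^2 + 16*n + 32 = (n + 4)*(n^4 - 2*n^3 - 9*n^2 + 2*n + 8) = (n - 1)*(n + 4)*(n^3 - n^2 - 10*n - 8) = (n - 1)*(n + 2)*(n + 4)*(n^2 - 3*n - 4) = (n - 1)*(n + 1)*(n + 2)*(n + 4)*(n - 4)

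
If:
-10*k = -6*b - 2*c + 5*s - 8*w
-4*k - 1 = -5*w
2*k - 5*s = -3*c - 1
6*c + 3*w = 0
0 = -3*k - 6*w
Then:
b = -1/4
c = -1/26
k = -2/13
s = 3/26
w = 1/13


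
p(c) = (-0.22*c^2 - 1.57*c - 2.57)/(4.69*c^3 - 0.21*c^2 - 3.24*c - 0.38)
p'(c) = (-0.44*c - 1.57)/(4.69*c^3 - 0.21*c^2 - 3.24*c - 0.38) + (-14.07*c^2 + 0.42*c + 3.24)*(-0.22*c^2 - 1.57*c - 2.57)/(4.69*c^3 - 0.21*c^2 - 3.24*c - 0.38)^2 = (1.0318*c^4 + 14.7266*c^3 + 36.543*c^2 - 0.912199999999999*c - 7.7302)/(21.9961*c^6 - 1.9698*c^5 - 30.3471*c^4 - 2.2036*c^3 + 10.6572*c^2 + 2.4624*c + 0.1444)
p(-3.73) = -0.00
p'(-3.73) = -0.00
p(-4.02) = -0.00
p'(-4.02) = -0.00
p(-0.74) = -726.75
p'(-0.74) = 1649377.51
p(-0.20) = -10.20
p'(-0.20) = -125.76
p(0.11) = 3.75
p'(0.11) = -13.73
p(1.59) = -0.44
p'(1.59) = 0.91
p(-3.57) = -0.00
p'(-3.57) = -0.00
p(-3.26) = -0.00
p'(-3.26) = -0.00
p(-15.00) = 0.00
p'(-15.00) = 0.00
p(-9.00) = 0.00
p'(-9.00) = -0.00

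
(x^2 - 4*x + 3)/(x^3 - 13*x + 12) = 1/(x + 4)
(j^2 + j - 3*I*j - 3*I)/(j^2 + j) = (j - 3*I)/j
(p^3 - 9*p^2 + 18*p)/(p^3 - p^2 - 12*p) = (-p^2 + 9*p - 18)/(-p^2 + p + 12)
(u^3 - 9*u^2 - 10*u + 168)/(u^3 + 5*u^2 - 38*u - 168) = (u - 7)/(u + 7)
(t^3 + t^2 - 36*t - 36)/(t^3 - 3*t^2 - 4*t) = (t^2 - 36)/(t*(t - 4))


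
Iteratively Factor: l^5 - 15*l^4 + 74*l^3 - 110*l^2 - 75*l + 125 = (l - 5)*(l^4 - 10*l^3 + 24*l^2 + 10*l - 25) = (l - 5)*(l + 1)*(l^3 - 11*l^2 + 35*l - 25) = (l - 5)^2*(l + 1)*(l^2 - 6*l + 5) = (l - 5)^2*(l - 1)*(l + 1)*(l - 5)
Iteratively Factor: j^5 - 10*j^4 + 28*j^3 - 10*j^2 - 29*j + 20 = (j + 1)*(j^4 - 11*j^3 + 39*j^2 - 49*j + 20) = (j - 1)*(j + 1)*(j^3 - 10*j^2 + 29*j - 20) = (j - 4)*(j - 1)*(j + 1)*(j^2 - 6*j + 5) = (j - 5)*(j - 4)*(j - 1)*(j + 1)*(j - 1)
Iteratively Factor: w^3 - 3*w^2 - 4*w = (w + 1)*(w^2 - 4*w) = (w - 4)*(w + 1)*(w)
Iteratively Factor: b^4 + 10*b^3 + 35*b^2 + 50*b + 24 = (b + 1)*(b^3 + 9*b^2 + 26*b + 24) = (b + 1)*(b + 3)*(b^2 + 6*b + 8) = (b + 1)*(b + 3)*(b + 4)*(b + 2)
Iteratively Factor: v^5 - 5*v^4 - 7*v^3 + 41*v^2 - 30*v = (v)*(v^4 - 5*v^3 - 7*v^2 + 41*v - 30) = v*(v + 3)*(v^3 - 8*v^2 + 17*v - 10) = v*(v - 5)*(v + 3)*(v^2 - 3*v + 2) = v*(v - 5)*(v - 1)*(v + 3)*(v - 2)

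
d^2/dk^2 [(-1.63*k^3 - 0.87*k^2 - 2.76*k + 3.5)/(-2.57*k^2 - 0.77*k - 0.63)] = (1.4210854715202e-14*k^5 + 29.67035*k^3 - 142.410324*k^2 - 64.487514*k + 5.196254)/(16.974593*k^6 + 15.257319*k^5 + 17.05452*k^4 + 7.936775*k^3 + 4.18068*k^2 + 0.916839*k + 0.250047)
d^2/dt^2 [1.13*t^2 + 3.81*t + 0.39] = 2.26000000000000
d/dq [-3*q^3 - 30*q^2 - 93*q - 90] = -9*q^2 - 60*q - 93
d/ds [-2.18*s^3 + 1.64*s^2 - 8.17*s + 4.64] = -6.54*s^2 + 3.28*s - 8.17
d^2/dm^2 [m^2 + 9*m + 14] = 2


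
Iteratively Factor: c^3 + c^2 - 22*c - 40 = (c - 5)*(c^2 + 6*c + 8) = (c - 5)*(c + 4)*(c + 2)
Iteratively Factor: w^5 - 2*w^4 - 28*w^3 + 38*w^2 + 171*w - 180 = (w + 3)*(w^4 - 5*w^3 - 13*w^2 + 77*w - 60) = (w + 3)*(w + 4)*(w^3 - 9*w^2 + 23*w - 15) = (w - 5)*(w + 3)*(w + 4)*(w^2 - 4*w + 3) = (w - 5)*(w - 1)*(w + 3)*(w + 4)*(w - 3)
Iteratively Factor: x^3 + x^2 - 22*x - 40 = (x + 2)*(x^2 - x - 20) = (x - 5)*(x + 2)*(x + 4)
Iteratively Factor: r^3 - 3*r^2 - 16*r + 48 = (r + 4)*(r^2 - 7*r + 12) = (r - 4)*(r + 4)*(r - 3)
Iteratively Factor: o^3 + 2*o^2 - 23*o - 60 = (o - 5)*(o^2 + 7*o + 12) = (o - 5)*(o + 3)*(o + 4)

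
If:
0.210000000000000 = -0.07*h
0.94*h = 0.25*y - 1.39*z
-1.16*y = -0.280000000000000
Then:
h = -3.00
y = 0.24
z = 2.07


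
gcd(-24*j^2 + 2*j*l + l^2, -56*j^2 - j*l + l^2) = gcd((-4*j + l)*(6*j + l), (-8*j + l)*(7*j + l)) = 1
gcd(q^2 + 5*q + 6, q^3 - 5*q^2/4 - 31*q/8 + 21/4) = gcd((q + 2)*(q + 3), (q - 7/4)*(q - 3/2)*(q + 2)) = q + 2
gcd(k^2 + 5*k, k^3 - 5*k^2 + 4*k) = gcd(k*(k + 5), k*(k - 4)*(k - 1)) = k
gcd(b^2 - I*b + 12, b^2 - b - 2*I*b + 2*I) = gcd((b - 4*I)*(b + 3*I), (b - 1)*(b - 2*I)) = 1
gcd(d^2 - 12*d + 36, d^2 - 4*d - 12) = d - 6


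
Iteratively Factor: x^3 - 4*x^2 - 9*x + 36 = (x + 3)*(x^2 - 7*x + 12) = (x - 4)*(x + 3)*(x - 3)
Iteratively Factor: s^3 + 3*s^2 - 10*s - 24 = (s + 2)*(s^2 + s - 12) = (s - 3)*(s + 2)*(s + 4)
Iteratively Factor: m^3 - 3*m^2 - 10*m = (m)*(m^2 - 3*m - 10) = m*(m - 5)*(m + 2)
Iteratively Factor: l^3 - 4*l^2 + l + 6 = (l - 3)*(l^2 - l - 2) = (l - 3)*(l + 1)*(l - 2)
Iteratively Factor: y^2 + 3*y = (y + 3)*(y)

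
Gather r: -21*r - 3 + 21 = 18 - 21*r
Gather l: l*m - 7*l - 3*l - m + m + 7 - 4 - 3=l*(m - 10)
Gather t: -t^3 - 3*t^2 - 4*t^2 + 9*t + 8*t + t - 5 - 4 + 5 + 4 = -t^3 - 7*t^2 + 18*t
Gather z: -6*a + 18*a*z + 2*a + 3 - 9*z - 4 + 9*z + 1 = 18*a*z - 4*a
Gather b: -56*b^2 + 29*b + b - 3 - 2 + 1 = -56*b^2 + 30*b - 4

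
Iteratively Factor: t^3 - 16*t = (t)*(t^2 - 16) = t*(t - 4)*(t + 4)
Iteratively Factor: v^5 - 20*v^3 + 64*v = (v + 2)*(v^4 - 2*v^3 - 16*v^2 + 32*v) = v*(v + 2)*(v^3 - 2*v^2 - 16*v + 32) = v*(v + 2)*(v + 4)*(v^2 - 6*v + 8) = v*(v - 4)*(v + 2)*(v + 4)*(v - 2)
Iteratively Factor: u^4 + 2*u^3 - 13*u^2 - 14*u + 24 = (u + 2)*(u^3 - 13*u + 12) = (u + 2)*(u + 4)*(u^2 - 4*u + 3) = (u - 3)*(u + 2)*(u + 4)*(u - 1)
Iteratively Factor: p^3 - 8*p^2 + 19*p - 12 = (p - 3)*(p^2 - 5*p + 4) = (p - 4)*(p - 3)*(p - 1)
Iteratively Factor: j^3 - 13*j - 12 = (j + 3)*(j^2 - 3*j - 4) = (j - 4)*(j + 3)*(j + 1)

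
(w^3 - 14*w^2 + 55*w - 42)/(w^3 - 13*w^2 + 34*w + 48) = (w^2 - 8*w + 7)/(w^2 - 7*w - 8)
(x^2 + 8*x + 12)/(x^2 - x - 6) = (x + 6)/(x - 3)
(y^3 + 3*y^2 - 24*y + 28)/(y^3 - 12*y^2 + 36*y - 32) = (y + 7)/(y - 8)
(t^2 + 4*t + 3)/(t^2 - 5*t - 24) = (t + 1)/(t - 8)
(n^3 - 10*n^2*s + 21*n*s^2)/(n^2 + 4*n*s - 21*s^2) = n*(n - 7*s)/(n + 7*s)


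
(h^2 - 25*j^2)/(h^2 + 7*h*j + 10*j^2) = (h - 5*j)/(h + 2*j)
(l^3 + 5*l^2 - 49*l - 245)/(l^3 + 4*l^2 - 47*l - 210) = (l + 7)/(l + 6)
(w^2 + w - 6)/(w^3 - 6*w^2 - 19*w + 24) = (w - 2)/(w^2 - 9*w + 8)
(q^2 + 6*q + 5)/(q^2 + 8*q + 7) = (q + 5)/(q + 7)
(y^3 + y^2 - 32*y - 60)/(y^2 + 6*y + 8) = (y^2 - y - 30)/(y + 4)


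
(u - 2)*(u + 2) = u^2 - 4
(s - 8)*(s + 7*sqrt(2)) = s^2 - 8*s + 7*sqrt(2)*s - 56*sqrt(2)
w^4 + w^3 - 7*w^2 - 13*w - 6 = (w - 3)*(w + 1)^2*(w + 2)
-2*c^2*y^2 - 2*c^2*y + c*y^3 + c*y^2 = y*(-2*c + y)*(c*y + c)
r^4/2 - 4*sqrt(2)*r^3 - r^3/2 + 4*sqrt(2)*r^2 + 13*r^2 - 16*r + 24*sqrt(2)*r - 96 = (r/2 + 1)*(r - 3)*(r - 4*sqrt(2))^2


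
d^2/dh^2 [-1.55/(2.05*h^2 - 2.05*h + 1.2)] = (13.02775*h^2 - 13.02775*h - 1.55*(4.1*h - 2.05)*(8.2*h - 4.1) + 7.626)/(2.05*h^2 - 2.05*h + 1.2)^3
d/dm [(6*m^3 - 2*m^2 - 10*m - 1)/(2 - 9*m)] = (-108*m^3 + 54*m^2 - 8*m - 29)/(81*m^2 - 36*m + 4)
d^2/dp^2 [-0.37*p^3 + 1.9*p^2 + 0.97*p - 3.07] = 3.8 - 2.22*p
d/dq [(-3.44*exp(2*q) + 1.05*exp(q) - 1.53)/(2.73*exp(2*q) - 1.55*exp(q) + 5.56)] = (2.4655*exp(2*q) - 29.899*exp(q) + 3.4665)*exp(q)/(7.4529*exp(4*q) - 8.463*exp(3*q) + 32.7601*exp(2*q) - 17.236*exp(q) + 30.9136)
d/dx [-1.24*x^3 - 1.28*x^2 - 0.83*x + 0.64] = -3.72*x^2 - 2.56*x - 0.83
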